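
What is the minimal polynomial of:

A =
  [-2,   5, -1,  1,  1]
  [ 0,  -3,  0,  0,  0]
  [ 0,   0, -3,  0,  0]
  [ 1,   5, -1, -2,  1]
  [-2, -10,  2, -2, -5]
x^2 + 6*x + 9

The characteristic polynomial is χ_A(x) = (x + 3)^5, so the eigenvalues are known. The minimal polynomial is
  m_A(x) = Π_λ (x − λ)^{k_λ}
where k_λ is the size of the *largest* Jordan block for λ (equivalently, the smallest k with (A − λI)^k v = 0 for every generalised eigenvector v of λ).

  λ = -3: largest Jordan block has size 2, contributing (x + 3)^2

So m_A(x) = (x + 3)^2 = x^2 + 6*x + 9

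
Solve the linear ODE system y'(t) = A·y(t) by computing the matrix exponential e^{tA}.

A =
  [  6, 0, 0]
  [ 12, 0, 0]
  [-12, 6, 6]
e^{tA} =
  [exp(6*t), 0, 0]
  [2*exp(6*t) - 2, 1, 0]
  [2 - 2*exp(6*t), exp(6*t) - 1, exp(6*t)]

Strategy: write A = P · J · P⁻¹ where J is a Jordan canonical form, so e^{tA} = P · e^{tJ} · P⁻¹, and e^{tJ} can be computed block-by-block.

A has Jordan form
J =
  [0, 0, 0]
  [0, 6, 0]
  [0, 0, 6]
(up to reordering of blocks).

Per-block formulas:
  For a 1×1 block at λ = 0: exp(t · [0]) = [e^(0t)].
  For a 1×1 block at λ = 6: exp(t · [6]) = [e^(6t)].

After assembling e^{tJ} and conjugating by P, we get:

e^{tA} =
  [exp(6*t), 0, 0]
  [2*exp(6*t) - 2, 1, 0]
  [2 - 2*exp(6*t), exp(6*t) - 1, exp(6*t)]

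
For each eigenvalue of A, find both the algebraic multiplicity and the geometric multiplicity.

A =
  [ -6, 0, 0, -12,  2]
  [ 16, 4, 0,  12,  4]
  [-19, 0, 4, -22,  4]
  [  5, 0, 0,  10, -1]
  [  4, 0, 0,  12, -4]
λ = -2: alg = 2, geom = 1; λ = 4: alg = 3, geom = 2

Step 1 — factor the characteristic polynomial to read off the algebraic multiplicities:
  χ_A(x) = (x - 4)^3*(x + 2)^2

Step 2 — compute geometric multiplicities via the rank-nullity identity g(λ) = n − rank(A − λI):
  rank(A − (-2)·I) = 4, so dim ker(A − (-2)·I) = n − 4 = 1
  rank(A − (4)·I) = 3, so dim ker(A − (4)·I) = n − 3 = 2

Summary:
  λ = -2: algebraic multiplicity = 2, geometric multiplicity = 1
  λ = 4: algebraic multiplicity = 3, geometric multiplicity = 2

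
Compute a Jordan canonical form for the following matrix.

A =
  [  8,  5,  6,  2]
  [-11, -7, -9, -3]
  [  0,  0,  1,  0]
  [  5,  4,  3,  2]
J_3(1) ⊕ J_1(1)

The characteristic polynomial is
  det(x·I − A) = x^4 - 4*x^3 + 6*x^2 - 4*x + 1 = (x - 1)^4

Eigenvalues and multiplicities (the geometric multiplicity of λ is n − rank(A − λI), which equals the number of Jordan blocks for λ):
  λ = 1: algebraic multiplicity = 4, geometric multiplicity = 2

Determining the block sizes for each eigenvalue:
  λ = 1: with am = 4 and gm = 2, the partition is not yet determined (e.g. several partitions of 4 into 2 parts exist). Let N = A − (1)·I. Computing rank(N^1) = 2, rank(N^2) = 1, rank(N^3) = 0; the number of blocks of size ≥ j is rank(N^{j−1}) − rank(N^j), giving [2, 1, 1]. So we have 1 block(s) of size 3, 1 block(s) of size 1 → block sizes [3, 1]

Assembling the blocks gives a Jordan form
J =
  [1, 1, 0, 0]
  [0, 1, 1, 0]
  [0, 0, 1, 0]
  [0, 0, 0, 1]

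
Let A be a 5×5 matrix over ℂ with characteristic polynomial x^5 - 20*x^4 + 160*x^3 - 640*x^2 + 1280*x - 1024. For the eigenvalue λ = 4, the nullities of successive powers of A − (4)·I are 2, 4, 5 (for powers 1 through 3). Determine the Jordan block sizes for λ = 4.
Block sizes for λ = 4: [3, 2]

From the dimensions of kernels of powers, the number of Jordan blocks of size at least j is d_j − d_{j−1} where d_j = dim ker(N^j) (with d_0 = 0). Computing the differences gives [2, 2, 1].
The number of blocks of size exactly k is (#blocks of size ≥ k) − (#blocks of size ≥ k + 1), so the partition is: 1 block(s) of size 2, 1 block(s) of size 3.
In nonincreasing order the block sizes are [3, 2].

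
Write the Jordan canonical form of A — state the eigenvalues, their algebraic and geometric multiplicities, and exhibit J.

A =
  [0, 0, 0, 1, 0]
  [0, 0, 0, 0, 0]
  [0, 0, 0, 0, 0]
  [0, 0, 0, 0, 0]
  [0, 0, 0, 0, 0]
J_2(0) ⊕ J_1(0) ⊕ J_1(0) ⊕ J_1(0)

The characteristic polynomial is
  det(x·I − A) = x^5

Eigenvalues and multiplicities (the geometric multiplicity of λ is n − rank(A − λI), which equals the number of Jordan blocks for λ):
  λ = 0: algebraic multiplicity = 5, geometric multiplicity = 4

Determining the block sizes for each eigenvalue:
  λ = 0: 4 blocks summing to 5 forces exactly one block of size 2 and the rest size 1 → block sizes [2, 1, 1, 1]

Assembling the blocks gives a Jordan form
J =
  [0, 1, 0, 0, 0]
  [0, 0, 0, 0, 0]
  [0, 0, 0, 0, 0]
  [0, 0, 0, 0, 0]
  [0, 0, 0, 0, 0]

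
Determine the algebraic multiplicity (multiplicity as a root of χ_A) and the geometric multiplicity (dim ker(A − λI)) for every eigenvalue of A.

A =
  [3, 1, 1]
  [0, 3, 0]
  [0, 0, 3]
λ = 3: alg = 3, geom = 2

Step 1 — factor the characteristic polynomial to read off the algebraic multiplicities:
  χ_A(x) = (x - 3)^3

Step 2 — compute geometric multiplicities via the rank-nullity identity g(λ) = n − rank(A − λI):
  rank(A − (3)·I) = 1, so dim ker(A − (3)·I) = n − 1 = 2

Summary:
  λ = 3: algebraic multiplicity = 3, geometric multiplicity = 2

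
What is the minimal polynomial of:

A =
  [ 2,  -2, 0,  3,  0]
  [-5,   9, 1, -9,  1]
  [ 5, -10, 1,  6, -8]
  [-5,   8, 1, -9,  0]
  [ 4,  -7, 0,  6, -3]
x^3

The characteristic polynomial is χ_A(x) = x^5, so the eigenvalues are known. The minimal polynomial is
  m_A(x) = Π_λ (x − λ)^{k_λ}
where k_λ is the size of the *largest* Jordan block for λ (equivalently, the smallest k with (A − λI)^k v = 0 for every generalised eigenvector v of λ).

  λ = 0: largest Jordan block has size 3, contributing (x − 0)^3

So m_A(x) = x^3 = x^3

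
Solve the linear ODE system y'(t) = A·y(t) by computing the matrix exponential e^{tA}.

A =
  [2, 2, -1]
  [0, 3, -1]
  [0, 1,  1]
e^{tA} =
  [exp(2*t), t^2*exp(2*t)/2 + 2*t*exp(2*t), -t^2*exp(2*t)/2 - t*exp(2*t)]
  [0, t*exp(2*t) + exp(2*t), -t*exp(2*t)]
  [0, t*exp(2*t), -t*exp(2*t) + exp(2*t)]

Strategy: write A = P · J · P⁻¹ where J is a Jordan canonical form, so e^{tA} = P · e^{tJ} · P⁻¹, and e^{tJ} can be computed block-by-block.

A has Jordan form
J =
  [2, 1, 0]
  [0, 2, 1]
  [0, 0, 2]
(up to reordering of blocks).

Per-block formulas:
  For a 3×3 Jordan block J_3(2): exp(t · J_3(2)) = e^(2t)·(I + t·N + (t^2/2)·N^2), where N is the 3×3 nilpotent shift.

After assembling e^{tJ} and conjugating by P, we get:

e^{tA} =
  [exp(2*t), t^2*exp(2*t)/2 + 2*t*exp(2*t), -t^2*exp(2*t)/2 - t*exp(2*t)]
  [0, t*exp(2*t) + exp(2*t), -t*exp(2*t)]
  [0, t*exp(2*t), -t*exp(2*t) + exp(2*t)]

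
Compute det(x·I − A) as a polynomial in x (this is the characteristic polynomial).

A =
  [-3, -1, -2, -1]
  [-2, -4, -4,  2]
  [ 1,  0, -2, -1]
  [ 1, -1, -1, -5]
x^4 + 14*x^3 + 73*x^2 + 168*x + 144

Expanding det(x·I − A) (e.g. by cofactor expansion or by noting that A is similar to its Jordan form J, which has the same characteristic polynomial as A) gives
  χ_A(x) = x^4 + 14*x^3 + 73*x^2 + 168*x + 144
which factors as (x + 3)^2*(x + 4)^2. The eigenvalues (with algebraic multiplicities) are λ = -4 with multiplicity 2, λ = -3 with multiplicity 2.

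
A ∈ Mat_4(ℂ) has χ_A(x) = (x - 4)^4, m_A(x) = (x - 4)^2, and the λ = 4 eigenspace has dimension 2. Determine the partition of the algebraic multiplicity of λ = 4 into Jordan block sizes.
Block sizes for λ = 4: [2, 2]

Step 1 — from the characteristic polynomial, algebraic multiplicity of λ = 4 is 4. From dim ker(A − (4)·I) = 2, there are exactly 2 Jordan blocks for λ = 4.
Step 2 — from the minimal polynomial, the factor (x − 4)^2 tells us the largest block for λ = 4 has size 2.
Step 3 — with total size 4, 2 blocks, and largest block 2, the block sizes (in nonincreasing order) are [2, 2].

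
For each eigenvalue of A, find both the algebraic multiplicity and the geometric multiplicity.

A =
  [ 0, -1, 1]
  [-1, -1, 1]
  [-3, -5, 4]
λ = 1: alg = 3, geom = 1

Step 1 — factor the characteristic polynomial to read off the algebraic multiplicities:
  χ_A(x) = (x - 1)^3

Step 2 — compute geometric multiplicities via the rank-nullity identity g(λ) = n − rank(A − λI):
  rank(A − (1)·I) = 2, so dim ker(A − (1)·I) = n − 2 = 1

Summary:
  λ = 1: algebraic multiplicity = 3, geometric multiplicity = 1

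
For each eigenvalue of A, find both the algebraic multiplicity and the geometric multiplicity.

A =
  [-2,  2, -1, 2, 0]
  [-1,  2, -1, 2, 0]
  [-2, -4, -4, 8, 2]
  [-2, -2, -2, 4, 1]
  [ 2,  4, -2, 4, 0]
λ = 0: alg = 5, geom = 2

Step 1 — factor the characteristic polynomial to read off the algebraic multiplicities:
  χ_A(x) = x^5

Step 2 — compute geometric multiplicities via the rank-nullity identity g(λ) = n − rank(A − λI):
  rank(A − (0)·I) = 3, so dim ker(A − (0)·I) = n − 3 = 2

Summary:
  λ = 0: algebraic multiplicity = 5, geometric multiplicity = 2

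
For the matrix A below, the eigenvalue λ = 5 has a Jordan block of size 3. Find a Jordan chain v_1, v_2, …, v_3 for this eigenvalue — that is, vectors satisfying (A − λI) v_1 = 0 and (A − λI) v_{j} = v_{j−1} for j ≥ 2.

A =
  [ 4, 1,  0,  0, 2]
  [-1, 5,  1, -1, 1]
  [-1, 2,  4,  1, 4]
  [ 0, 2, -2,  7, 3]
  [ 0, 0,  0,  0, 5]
A Jordan chain for λ = 5 of length 3:
v_1 = (-1, -1, -1, 0, 0)ᵀ
v_2 = (1, 0, 2, 2, 0)ᵀ
v_3 = (0, 1, 0, 0, 0)ᵀ

Let N = A − (5)·I. We want v_3 with N^3 v_3 = 0 but N^2 v_3 ≠ 0; then v_{j-1} := N · v_j for j = 3, …, 2.

Pick v_3 = (0, 1, 0, 0, 0)ᵀ.
Then v_2 = N · v_3 = (1, 0, 2, 2, 0)ᵀ.
Then v_1 = N · v_2 = (-1, -1, -1, 0, 0)ᵀ.

Sanity check: (A − (5)·I) v_1 = (0, 0, 0, 0, 0)ᵀ = 0. ✓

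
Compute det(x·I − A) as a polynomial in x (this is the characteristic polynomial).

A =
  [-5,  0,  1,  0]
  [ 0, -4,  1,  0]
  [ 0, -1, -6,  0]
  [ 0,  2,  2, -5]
x^4 + 20*x^3 + 150*x^2 + 500*x + 625

Expanding det(x·I − A) (e.g. by cofactor expansion or by noting that A is similar to its Jordan form J, which has the same characteristic polynomial as A) gives
  χ_A(x) = x^4 + 20*x^3 + 150*x^2 + 500*x + 625
which factors as (x + 5)^4. The eigenvalues (with algebraic multiplicities) are λ = -5 with multiplicity 4.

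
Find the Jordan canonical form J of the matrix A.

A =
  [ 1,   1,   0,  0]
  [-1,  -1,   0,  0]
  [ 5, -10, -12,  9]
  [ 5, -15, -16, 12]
J_2(0) ⊕ J_2(0)

The characteristic polynomial is
  det(x·I − A) = x^4

Eigenvalues and multiplicities (the geometric multiplicity of λ is n − rank(A − λI), which equals the number of Jordan blocks for λ):
  λ = 0: algebraic multiplicity = 4, geometric multiplicity = 2

Determining the block sizes for each eigenvalue:
  λ = 0: with am = 4 and gm = 2, the partition is not yet determined (e.g. several partitions of 4 into 2 parts exist). Let N = A − (0)·I. Computing rank(N^1) = 2, rank(N^2) = 0; the number of blocks of size ≥ j is rank(N^{j−1}) − rank(N^j), giving [2, 2]. So we have 2 block(s) of size 2 → block sizes [2, 2]

Assembling the blocks gives a Jordan form
J =
  [0, 1, 0, 0]
  [0, 0, 0, 0]
  [0, 0, 0, 1]
  [0, 0, 0, 0]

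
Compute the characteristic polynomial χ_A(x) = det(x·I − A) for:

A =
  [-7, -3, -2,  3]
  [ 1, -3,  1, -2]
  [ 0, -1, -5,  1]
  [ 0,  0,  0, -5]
x^4 + 20*x^3 + 150*x^2 + 500*x + 625

Expanding det(x·I − A) (e.g. by cofactor expansion or by noting that A is similar to its Jordan form J, which has the same characteristic polynomial as A) gives
  χ_A(x) = x^4 + 20*x^3 + 150*x^2 + 500*x + 625
which factors as (x + 5)^4. The eigenvalues (with algebraic multiplicities) are λ = -5 with multiplicity 4.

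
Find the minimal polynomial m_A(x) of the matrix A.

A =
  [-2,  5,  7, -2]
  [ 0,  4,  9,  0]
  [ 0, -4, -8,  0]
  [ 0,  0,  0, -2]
x^3 + 6*x^2 + 12*x + 8

The characteristic polynomial is χ_A(x) = (x + 2)^4, so the eigenvalues are known. The minimal polynomial is
  m_A(x) = Π_λ (x − λ)^{k_λ}
where k_λ is the size of the *largest* Jordan block for λ (equivalently, the smallest k with (A − λI)^k v = 0 for every generalised eigenvector v of λ).

  λ = -2: largest Jordan block has size 3, contributing (x + 2)^3

So m_A(x) = (x + 2)^3 = x^3 + 6*x^2 + 12*x + 8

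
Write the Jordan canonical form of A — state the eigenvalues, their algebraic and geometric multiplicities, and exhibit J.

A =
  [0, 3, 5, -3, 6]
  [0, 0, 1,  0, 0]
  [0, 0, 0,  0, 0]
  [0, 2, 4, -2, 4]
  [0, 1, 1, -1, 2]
J_3(0) ⊕ J_1(0) ⊕ J_1(0)

The characteristic polynomial is
  det(x·I − A) = x^5

Eigenvalues and multiplicities (the geometric multiplicity of λ is n − rank(A − λI), which equals the number of Jordan blocks for λ):
  λ = 0: algebraic multiplicity = 5, geometric multiplicity = 3

Determining the block sizes for each eigenvalue:
  λ = 0: with am = 5 and gm = 3, the partition is not yet determined (e.g. several partitions of 5 into 3 parts exist). Let N = A − (0)·I. Computing rank(N^1) = 2, rank(N^2) = 1, rank(N^3) = 0; the number of blocks of size ≥ j is rank(N^{j−1}) − rank(N^j), giving [3, 1, 1]. So we have 1 block(s) of size 3, 2 block(s) of size 1 → block sizes [3, 1, 1]

Assembling the blocks gives a Jordan form
J =
  [0, 1, 0, 0, 0]
  [0, 0, 1, 0, 0]
  [0, 0, 0, 0, 0]
  [0, 0, 0, 0, 0]
  [0, 0, 0, 0, 0]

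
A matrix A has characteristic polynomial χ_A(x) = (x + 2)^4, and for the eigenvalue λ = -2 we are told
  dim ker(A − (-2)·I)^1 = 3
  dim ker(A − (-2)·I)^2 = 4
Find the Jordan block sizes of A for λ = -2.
Block sizes for λ = -2: [2, 1, 1]

From the dimensions of kernels of powers, the number of Jordan blocks of size at least j is d_j − d_{j−1} where d_j = dim ker(N^j) (with d_0 = 0). Computing the differences gives [3, 1].
The number of blocks of size exactly k is (#blocks of size ≥ k) − (#blocks of size ≥ k + 1), so the partition is: 2 block(s) of size 1, 1 block(s) of size 2.
In nonincreasing order the block sizes are [2, 1, 1].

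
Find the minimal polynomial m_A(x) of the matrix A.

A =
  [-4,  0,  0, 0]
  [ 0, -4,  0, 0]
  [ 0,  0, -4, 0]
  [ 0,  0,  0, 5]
x^2 - x - 20

The characteristic polynomial is χ_A(x) = (x - 5)*(x + 4)^3, so the eigenvalues are known. The minimal polynomial is
  m_A(x) = Π_λ (x − λ)^{k_λ}
where k_λ is the size of the *largest* Jordan block for λ (equivalently, the smallest k with (A − λI)^k v = 0 for every generalised eigenvector v of λ).

  λ = -4: largest Jordan block has size 1, contributing (x + 4)
  λ = 5: largest Jordan block has size 1, contributing (x − 5)

So m_A(x) = (x - 5)*(x + 4) = x^2 - x - 20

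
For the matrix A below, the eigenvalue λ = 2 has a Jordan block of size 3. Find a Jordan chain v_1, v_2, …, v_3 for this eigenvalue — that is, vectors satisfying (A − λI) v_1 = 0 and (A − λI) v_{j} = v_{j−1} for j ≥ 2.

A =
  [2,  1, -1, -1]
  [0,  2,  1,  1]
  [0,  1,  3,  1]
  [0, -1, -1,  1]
A Jordan chain for λ = 2 of length 3:
v_1 = (1, 0, 1, -1)ᵀ
v_2 = (-1, 1, 1, -1)ᵀ
v_3 = (0, 0, 1, 0)ᵀ

Let N = A − (2)·I. We want v_3 with N^3 v_3 = 0 but N^2 v_3 ≠ 0; then v_{j-1} := N · v_j for j = 3, …, 2.

Pick v_3 = (0, 0, 1, 0)ᵀ.
Then v_2 = N · v_3 = (-1, 1, 1, -1)ᵀ.
Then v_1 = N · v_2 = (1, 0, 1, -1)ᵀ.

Sanity check: (A − (2)·I) v_1 = (0, 0, 0, 0)ᵀ = 0. ✓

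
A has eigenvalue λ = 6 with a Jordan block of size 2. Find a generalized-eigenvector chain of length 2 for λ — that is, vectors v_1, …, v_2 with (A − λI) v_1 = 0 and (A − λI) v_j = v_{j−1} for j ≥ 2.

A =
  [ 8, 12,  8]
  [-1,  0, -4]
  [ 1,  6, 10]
A Jordan chain for λ = 6 of length 2:
v_1 = (2, -1, 1)ᵀ
v_2 = (1, 0, 0)ᵀ

Let N = A − (6)·I. We want v_2 with N^2 v_2 = 0 but N^1 v_2 ≠ 0; then v_{j-1} := N · v_j for j = 2, …, 2.

Pick v_2 = (1, 0, 0)ᵀ.
Then v_1 = N · v_2 = (2, -1, 1)ᵀ.

Sanity check: (A − (6)·I) v_1 = (0, 0, 0)ᵀ = 0. ✓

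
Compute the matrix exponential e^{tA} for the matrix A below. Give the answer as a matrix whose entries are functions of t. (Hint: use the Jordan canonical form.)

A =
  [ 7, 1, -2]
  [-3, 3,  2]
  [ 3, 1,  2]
e^{tA} =
  [3*t*exp(4*t) + exp(4*t), t*exp(4*t), -2*t*exp(4*t)]
  [-3*t*exp(4*t), -t*exp(4*t) + exp(4*t), 2*t*exp(4*t)]
  [3*t*exp(4*t), t*exp(4*t), -2*t*exp(4*t) + exp(4*t)]

Strategy: write A = P · J · P⁻¹ where J is a Jordan canonical form, so e^{tA} = P · e^{tJ} · P⁻¹, and e^{tJ} can be computed block-by-block.

A has Jordan form
J =
  [4, 1, 0]
  [0, 4, 0]
  [0, 0, 4]
(up to reordering of blocks).

Per-block formulas:
  For a 2×2 Jordan block J_2(4): exp(t · J_2(4)) = e^(4t)·(I + t·N), where N is the 2×2 nilpotent shift.
  For a 1×1 block at λ = 4: exp(t · [4]) = [e^(4t)].

After assembling e^{tJ} and conjugating by P, we get:

e^{tA} =
  [3*t*exp(4*t) + exp(4*t), t*exp(4*t), -2*t*exp(4*t)]
  [-3*t*exp(4*t), -t*exp(4*t) + exp(4*t), 2*t*exp(4*t)]
  [3*t*exp(4*t), t*exp(4*t), -2*t*exp(4*t) + exp(4*t)]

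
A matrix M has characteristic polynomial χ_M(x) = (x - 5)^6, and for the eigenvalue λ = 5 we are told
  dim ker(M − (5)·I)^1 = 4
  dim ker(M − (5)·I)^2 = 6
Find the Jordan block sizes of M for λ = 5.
Block sizes for λ = 5: [2, 2, 1, 1]

From the dimensions of kernels of powers, the number of Jordan blocks of size at least j is d_j − d_{j−1} where d_j = dim ker(N^j) (with d_0 = 0). Computing the differences gives [4, 2].
The number of blocks of size exactly k is (#blocks of size ≥ k) − (#blocks of size ≥ k + 1), so the partition is: 2 block(s) of size 1, 2 block(s) of size 2.
In nonincreasing order the block sizes are [2, 2, 1, 1].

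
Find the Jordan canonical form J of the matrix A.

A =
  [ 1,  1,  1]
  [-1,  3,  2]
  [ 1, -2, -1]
J_3(1)

The characteristic polynomial is
  det(x·I − A) = x^3 - 3*x^2 + 3*x - 1 = (x - 1)^3

Eigenvalues and multiplicities (the geometric multiplicity of λ is n − rank(A − λI), which equals the number of Jordan blocks for λ):
  λ = 1: algebraic multiplicity = 3, geometric multiplicity = 1

Determining the block sizes for each eigenvalue:
  λ = 1: one block (gm = 1), so the single block has size am = 3 → block sizes [3]

Assembling the blocks gives a Jordan form
J =
  [1, 1, 0]
  [0, 1, 1]
  [0, 0, 1]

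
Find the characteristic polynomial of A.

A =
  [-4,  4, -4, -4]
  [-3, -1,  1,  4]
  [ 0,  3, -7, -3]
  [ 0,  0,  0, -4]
x^4 + 16*x^3 + 96*x^2 + 256*x + 256

Expanding det(x·I − A) (e.g. by cofactor expansion or by noting that A is similar to its Jordan form J, which has the same characteristic polynomial as A) gives
  χ_A(x) = x^4 + 16*x^3 + 96*x^2 + 256*x + 256
which factors as (x + 4)^4. The eigenvalues (with algebraic multiplicities) are λ = -4 with multiplicity 4.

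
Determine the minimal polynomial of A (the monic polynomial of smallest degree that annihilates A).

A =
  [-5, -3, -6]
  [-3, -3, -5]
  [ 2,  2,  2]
x^3 + 6*x^2 + 12*x + 8

The characteristic polynomial is χ_A(x) = (x + 2)^3, so the eigenvalues are known. The minimal polynomial is
  m_A(x) = Π_λ (x − λ)^{k_λ}
where k_λ is the size of the *largest* Jordan block for λ (equivalently, the smallest k with (A − λI)^k v = 0 for every generalised eigenvector v of λ).

  λ = -2: largest Jordan block has size 3, contributing (x + 2)^3

So m_A(x) = (x + 2)^3 = x^3 + 6*x^2 + 12*x + 8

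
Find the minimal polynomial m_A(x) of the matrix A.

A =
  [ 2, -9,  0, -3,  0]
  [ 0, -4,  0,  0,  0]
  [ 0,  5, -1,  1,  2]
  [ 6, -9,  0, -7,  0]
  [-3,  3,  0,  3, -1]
x^3 + 6*x^2 + 9*x + 4

The characteristic polynomial is χ_A(x) = (x + 1)^3*(x + 4)^2, so the eigenvalues are known. The minimal polynomial is
  m_A(x) = Π_λ (x − λ)^{k_λ}
where k_λ is the size of the *largest* Jordan block for λ (equivalently, the smallest k with (A − λI)^k v = 0 for every generalised eigenvector v of λ).

  λ = -4: largest Jordan block has size 1, contributing (x + 4)
  λ = -1: largest Jordan block has size 2, contributing (x + 1)^2

So m_A(x) = (x + 1)^2*(x + 4) = x^3 + 6*x^2 + 9*x + 4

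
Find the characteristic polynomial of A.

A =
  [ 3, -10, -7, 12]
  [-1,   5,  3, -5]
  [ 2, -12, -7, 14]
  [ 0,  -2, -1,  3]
x^4 - 4*x^3 + 6*x^2 - 4*x + 1

Expanding det(x·I − A) (e.g. by cofactor expansion or by noting that A is similar to its Jordan form J, which has the same characteristic polynomial as A) gives
  χ_A(x) = x^4 - 4*x^3 + 6*x^2 - 4*x + 1
which factors as (x - 1)^4. The eigenvalues (with algebraic multiplicities) are λ = 1 with multiplicity 4.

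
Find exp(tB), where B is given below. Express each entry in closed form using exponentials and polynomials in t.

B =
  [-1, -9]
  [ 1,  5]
e^{tB} =
  [-3*t*exp(2*t) + exp(2*t), -9*t*exp(2*t)]
  [t*exp(2*t), 3*t*exp(2*t) + exp(2*t)]

Strategy: write B = P · J · P⁻¹ where J is a Jordan canonical form, so e^{tB} = P · e^{tJ} · P⁻¹, and e^{tJ} can be computed block-by-block.

B has Jordan form
J =
  [2, 1]
  [0, 2]
(up to reordering of blocks).

Per-block formulas:
  For a 2×2 Jordan block J_2(2): exp(t · J_2(2)) = e^(2t)·(I + t·N), where N is the 2×2 nilpotent shift.

After assembling e^{tJ} and conjugating by P, we get:

e^{tB} =
  [-3*t*exp(2*t) + exp(2*t), -9*t*exp(2*t)]
  [t*exp(2*t), 3*t*exp(2*t) + exp(2*t)]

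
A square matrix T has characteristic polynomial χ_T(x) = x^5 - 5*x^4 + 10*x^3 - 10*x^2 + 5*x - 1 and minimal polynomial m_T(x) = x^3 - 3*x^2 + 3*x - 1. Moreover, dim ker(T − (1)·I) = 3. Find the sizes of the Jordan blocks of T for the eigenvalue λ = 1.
Block sizes for λ = 1: [3, 1, 1]

Step 1 — from the characteristic polynomial, algebraic multiplicity of λ = 1 is 5. From dim ker(T − (1)·I) = 3, there are exactly 3 Jordan blocks for λ = 1.
Step 2 — from the minimal polynomial, the factor (x − 1)^3 tells us the largest block for λ = 1 has size 3.
Step 3 — with total size 5, 3 blocks, and largest block 3, the block sizes (in nonincreasing order) are [3, 1, 1].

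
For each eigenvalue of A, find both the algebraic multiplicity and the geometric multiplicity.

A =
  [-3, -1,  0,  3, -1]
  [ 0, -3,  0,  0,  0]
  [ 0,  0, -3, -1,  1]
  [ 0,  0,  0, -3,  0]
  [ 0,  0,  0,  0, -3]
λ = -3: alg = 5, geom = 3

Step 1 — factor the characteristic polynomial to read off the algebraic multiplicities:
  χ_A(x) = (x + 3)^5

Step 2 — compute geometric multiplicities via the rank-nullity identity g(λ) = n − rank(A − λI):
  rank(A − (-3)·I) = 2, so dim ker(A − (-3)·I) = n − 2 = 3

Summary:
  λ = -3: algebraic multiplicity = 5, geometric multiplicity = 3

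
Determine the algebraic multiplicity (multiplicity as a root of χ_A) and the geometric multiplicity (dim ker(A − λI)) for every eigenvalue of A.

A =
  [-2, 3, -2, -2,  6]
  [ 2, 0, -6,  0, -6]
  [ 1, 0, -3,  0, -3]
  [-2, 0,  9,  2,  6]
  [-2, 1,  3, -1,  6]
λ = 0: alg = 2, geom = 1; λ = 1: alg = 3, geom = 1

Step 1 — factor the characteristic polynomial to read off the algebraic multiplicities:
  χ_A(x) = x^2*(x - 1)^3

Step 2 — compute geometric multiplicities via the rank-nullity identity g(λ) = n − rank(A − λI):
  rank(A − (0)·I) = 4, so dim ker(A − (0)·I) = n − 4 = 1
  rank(A − (1)·I) = 4, so dim ker(A − (1)·I) = n − 4 = 1

Summary:
  λ = 0: algebraic multiplicity = 2, geometric multiplicity = 1
  λ = 1: algebraic multiplicity = 3, geometric multiplicity = 1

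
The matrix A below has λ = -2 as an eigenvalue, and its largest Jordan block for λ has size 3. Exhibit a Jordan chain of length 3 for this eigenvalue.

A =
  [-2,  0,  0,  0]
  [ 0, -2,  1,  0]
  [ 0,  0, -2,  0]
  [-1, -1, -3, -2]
A Jordan chain for λ = -2 of length 3:
v_1 = (0, 0, 0, -1)ᵀ
v_2 = (0, 1, 0, -3)ᵀ
v_3 = (0, 0, 1, 0)ᵀ

Let N = A − (-2)·I. We want v_3 with N^3 v_3 = 0 but N^2 v_3 ≠ 0; then v_{j-1} := N · v_j for j = 3, …, 2.

Pick v_3 = (0, 0, 1, 0)ᵀ.
Then v_2 = N · v_3 = (0, 1, 0, -3)ᵀ.
Then v_1 = N · v_2 = (0, 0, 0, -1)ᵀ.

Sanity check: (A − (-2)·I) v_1 = (0, 0, 0, 0)ᵀ = 0. ✓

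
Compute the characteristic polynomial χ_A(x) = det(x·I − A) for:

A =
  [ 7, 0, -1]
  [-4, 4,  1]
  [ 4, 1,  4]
x^3 - 15*x^2 + 75*x - 125

Expanding det(x·I − A) (e.g. by cofactor expansion or by noting that A is similar to its Jordan form J, which has the same characteristic polynomial as A) gives
  χ_A(x) = x^3 - 15*x^2 + 75*x - 125
which factors as (x - 5)^3. The eigenvalues (with algebraic multiplicities) are λ = 5 with multiplicity 3.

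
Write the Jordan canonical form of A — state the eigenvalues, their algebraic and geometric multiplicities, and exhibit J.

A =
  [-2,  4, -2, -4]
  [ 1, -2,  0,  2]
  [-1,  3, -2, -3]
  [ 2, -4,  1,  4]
J_2(-1) ⊕ J_2(0)

The characteristic polynomial is
  det(x·I − A) = x^4 + 2*x^3 + x^2 = x^2*(x + 1)^2

Eigenvalues and multiplicities (the geometric multiplicity of λ is n − rank(A − λI), which equals the number of Jordan blocks for λ):
  λ = -1: algebraic multiplicity = 2, geometric multiplicity = 1
  λ = 0: algebraic multiplicity = 2, geometric multiplicity = 1

Determining the block sizes for each eigenvalue:
  λ = -1: one block (gm = 1), so the single block has size am = 2 → block sizes [2]
  λ = 0: one block (gm = 1), so the single block has size am = 2 → block sizes [2]

Assembling the blocks gives a Jordan form
J =
  [-1,  1, 0, 0]
  [ 0, -1, 0, 0]
  [ 0,  0, 0, 1]
  [ 0,  0, 0, 0]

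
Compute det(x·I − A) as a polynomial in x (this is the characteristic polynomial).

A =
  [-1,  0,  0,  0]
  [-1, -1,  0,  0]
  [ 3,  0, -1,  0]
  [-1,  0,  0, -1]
x^4 + 4*x^3 + 6*x^2 + 4*x + 1

Expanding det(x·I − A) (e.g. by cofactor expansion or by noting that A is similar to its Jordan form J, which has the same characteristic polynomial as A) gives
  χ_A(x) = x^4 + 4*x^3 + 6*x^2 + 4*x + 1
which factors as (x + 1)^4. The eigenvalues (with algebraic multiplicities) are λ = -1 with multiplicity 4.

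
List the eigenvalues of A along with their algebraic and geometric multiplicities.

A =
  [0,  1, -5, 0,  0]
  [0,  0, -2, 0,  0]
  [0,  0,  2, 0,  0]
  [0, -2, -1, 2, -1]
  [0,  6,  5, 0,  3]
λ = 0: alg = 2, geom = 1; λ = 2: alg = 2, geom = 2; λ = 3: alg = 1, geom = 1

Step 1 — factor the characteristic polynomial to read off the algebraic multiplicities:
  χ_A(x) = x^2*(x - 3)*(x - 2)^2

Step 2 — compute geometric multiplicities via the rank-nullity identity g(λ) = n − rank(A − λI):
  rank(A − (0)·I) = 4, so dim ker(A − (0)·I) = n − 4 = 1
  rank(A − (2)·I) = 3, so dim ker(A − (2)·I) = n − 3 = 2
  rank(A − (3)·I) = 4, so dim ker(A − (3)·I) = n − 4 = 1

Summary:
  λ = 0: algebraic multiplicity = 2, geometric multiplicity = 1
  λ = 2: algebraic multiplicity = 2, geometric multiplicity = 2
  λ = 3: algebraic multiplicity = 1, geometric multiplicity = 1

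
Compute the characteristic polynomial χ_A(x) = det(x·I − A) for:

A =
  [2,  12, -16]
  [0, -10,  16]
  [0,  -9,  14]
x^3 - 6*x^2 + 12*x - 8

Expanding det(x·I − A) (e.g. by cofactor expansion or by noting that A is similar to its Jordan form J, which has the same characteristic polynomial as A) gives
  χ_A(x) = x^3 - 6*x^2 + 12*x - 8
which factors as (x - 2)^3. The eigenvalues (with algebraic multiplicities) are λ = 2 with multiplicity 3.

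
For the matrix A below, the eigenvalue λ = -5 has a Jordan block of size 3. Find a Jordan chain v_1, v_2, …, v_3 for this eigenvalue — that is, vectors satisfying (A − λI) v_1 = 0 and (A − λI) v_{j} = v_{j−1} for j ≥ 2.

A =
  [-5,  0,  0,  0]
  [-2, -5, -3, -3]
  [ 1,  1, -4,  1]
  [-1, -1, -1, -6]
A Jordan chain for λ = -5 of length 3:
v_1 = (0, 0, -2, 2)ᵀ
v_2 = (0, -2, 1, -1)ᵀ
v_3 = (1, 0, 0, 0)ᵀ

Let N = A − (-5)·I. We want v_3 with N^3 v_3 = 0 but N^2 v_3 ≠ 0; then v_{j-1} := N · v_j for j = 3, …, 2.

Pick v_3 = (1, 0, 0, 0)ᵀ.
Then v_2 = N · v_3 = (0, -2, 1, -1)ᵀ.
Then v_1 = N · v_2 = (0, 0, -2, 2)ᵀ.

Sanity check: (A − (-5)·I) v_1 = (0, 0, 0, 0)ᵀ = 0. ✓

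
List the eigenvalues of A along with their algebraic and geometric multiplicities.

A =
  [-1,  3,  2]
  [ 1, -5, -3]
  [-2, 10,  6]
λ = 0: alg = 3, geom = 1

Step 1 — factor the characteristic polynomial to read off the algebraic multiplicities:
  χ_A(x) = x^3

Step 2 — compute geometric multiplicities via the rank-nullity identity g(λ) = n − rank(A − λI):
  rank(A − (0)·I) = 2, so dim ker(A − (0)·I) = n − 2 = 1

Summary:
  λ = 0: algebraic multiplicity = 3, geometric multiplicity = 1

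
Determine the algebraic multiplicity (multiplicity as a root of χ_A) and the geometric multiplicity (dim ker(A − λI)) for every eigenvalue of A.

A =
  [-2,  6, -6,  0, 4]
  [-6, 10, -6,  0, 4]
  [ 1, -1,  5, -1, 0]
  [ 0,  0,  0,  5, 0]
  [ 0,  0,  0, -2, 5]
λ = 4: alg = 2, geom = 2; λ = 5: alg = 3, geom = 2

Step 1 — factor the characteristic polynomial to read off the algebraic multiplicities:
  χ_A(x) = (x - 5)^3*(x - 4)^2

Step 2 — compute geometric multiplicities via the rank-nullity identity g(λ) = n − rank(A − λI):
  rank(A − (4)·I) = 3, so dim ker(A − (4)·I) = n − 3 = 2
  rank(A − (5)·I) = 3, so dim ker(A − (5)·I) = n − 3 = 2

Summary:
  λ = 4: algebraic multiplicity = 2, geometric multiplicity = 2
  λ = 5: algebraic multiplicity = 3, geometric multiplicity = 2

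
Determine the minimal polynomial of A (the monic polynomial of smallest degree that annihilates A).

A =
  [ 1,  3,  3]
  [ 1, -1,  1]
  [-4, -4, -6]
x^2 + 4*x + 4

The characteristic polynomial is χ_A(x) = (x + 2)^3, so the eigenvalues are known. The minimal polynomial is
  m_A(x) = Π_λ (x − λ)^{k_λ}
where k_λ is the size of the *largest* Jordan block for λ (equivalently, the smallest k with (A − λI)^k v = 0 for every generalised eigenvector v of λ).

  λ = -2: largest Jordan block has size 2, contributing (x + 2)^2

So m_A(x) = (x + 2)^2 = x^2 + 4*x + 4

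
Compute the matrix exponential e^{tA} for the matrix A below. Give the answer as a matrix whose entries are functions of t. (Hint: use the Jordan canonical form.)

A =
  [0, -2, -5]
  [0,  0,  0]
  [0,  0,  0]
e^{tA} =
  [1, -2*t, -5*t]
  [0, 1, 0]
  [0, 0, 1]

Strategy: write A = P · J · P⁻¹ where J is a Jordan canonical form, so e^{tA} = P · e^{tJ} · P⁻¹, and e^{tJ} can be computed block-by-block.

A has Jordan form
J =
  [0, 1, 0]
  [0, 0, 0]
  [0, 0, 0]
(up to reordering of blocks).

Per-block formulas:
  For a 2×2 Jordan block J_2(0): exp(t · J_2(0)) = e^(0t)·(I + t·N), where N is the 2×2 nilpotent shift.
  For a 1×1 block at λ = 0: exp(t · [0]) = [e^(0t)].

After assembling e^{tJ} and conjugating by P, we get:

e^{tA} =
  [1, -2*t, -5*t]
  [0, 1, 0]
  [0, 0, 1]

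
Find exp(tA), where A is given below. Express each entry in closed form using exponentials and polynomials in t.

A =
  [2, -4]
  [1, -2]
e^{tA} =
  [2*t + 1, -4*t]
  [t, 1 - 2*t]

Strategy: write A = P · J · P⁻¹ where J is a Jordan canonical form, so e^{tA} = P · e^{tJ} · P⁻¹, and e^{tJ} can be computed block-by-block.

A has Jordan form
J =
  [0, 1]
  [0, 0]
(up to reordering of blocks).

Per-block formulas:
  For a 2×2 Jordan block J_2(0): exp(t · J_2(0)) = e^(0t)·(I + t·N), where N is the 2×2 nilpotent shift.

After assembling e^{tJ} and conjugating by P, we get:

e^{tA} =
  [2*t + 1, -4*t]
  [t, 1 - 2*t]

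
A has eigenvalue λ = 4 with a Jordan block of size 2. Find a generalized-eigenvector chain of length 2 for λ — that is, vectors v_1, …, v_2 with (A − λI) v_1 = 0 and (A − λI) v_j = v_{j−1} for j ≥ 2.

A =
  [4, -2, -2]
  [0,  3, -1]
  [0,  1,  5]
A Jordan chain for λ = 4 of length 2:
v_1 = (-2, -1, 1)ᵀ
v_2 = (0, 1, 0)ᵀ

Let N = A − (4)·I. We want v_2 with N^2 v_2 = 0 but N^1 v_2 ≠ 0; then v_{j-1} := N · v_j for j = 2, …, 2.

Pick v_2 = (0, 1, 0)ᵀ.
Then v_1 = N · v_2 = (-2, -1, 1)ᵀ.

Sanity check: (A − (4)·I) v_1 = (0, 0, 0)ᵀ = 0. ✓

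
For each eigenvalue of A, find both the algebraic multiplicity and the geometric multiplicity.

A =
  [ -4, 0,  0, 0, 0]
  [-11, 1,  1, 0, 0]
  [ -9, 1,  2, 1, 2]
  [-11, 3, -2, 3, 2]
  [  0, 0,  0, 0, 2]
λ = -4: alg = 1, geom = 1; λ = 2: alg = 4, geom = 2

Step 1 — factor the characteristic polynomial to read off the algebraic multiplicities:
  χ_A(x) = (x - 2)^4*(x + 4)

Step 2 — compute geometric multiplicities via the rank-nullity identity g(λ) = n − rank(A − λI):
  rank(A − (-4)·I) = 4, so dim ker(A − (-4)·I) = n − 4 = 1
  rank(A − (2)·I) = 3, so dim ker(A − (2)·I) = n − 3 = 2

Summary:
  λ = -4: algebraic multiplicity = 1, geometric multiplicity = 1
  λ = 2: algebraic multiplicity = 4, geometric multiplicity = 2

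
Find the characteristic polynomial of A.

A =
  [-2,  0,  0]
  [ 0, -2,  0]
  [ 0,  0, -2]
x^3 + 6*x^2 + 12*x + 8

Expanding det(x·I − A) (e.g. by cofactor expansion or by noting that A is similar to its Jordan form J, which has the same characteristic polynomial as A) gives
  χ_A(x) = x^3 + 6*x^2 + 12*x + 8
which factors as (x + 2)^3. The eigenvalues (with algebraic multiplicities) are λ = -2 with multiplicity 3.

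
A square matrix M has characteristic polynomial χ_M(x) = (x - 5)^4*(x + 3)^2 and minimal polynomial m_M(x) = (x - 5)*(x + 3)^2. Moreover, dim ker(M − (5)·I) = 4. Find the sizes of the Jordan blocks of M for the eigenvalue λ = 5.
Block sizes for λ = 5: [1, 1, 1, 1]

Step 1 — from the characteristic polynomial, algebraic multiplicity of λ = 5 is 4. From dim ker(M − (5)·I) = 4, there are exactly 4 Jordan blocks for λ = 5.
Step 2 — from the minimal polynomial, the factor (x − 5) tells us the largest block for λ = 5 has size 1.
Step 3 — with total size 4, 4 blocks, and largest block 1, the block sizes (in nonincreasing order) are [1, 1, 1, 1].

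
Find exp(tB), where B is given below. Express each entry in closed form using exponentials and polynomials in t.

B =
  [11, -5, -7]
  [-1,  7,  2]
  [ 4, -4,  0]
e^{tB} =
  [t^2*exp(6*t) + 5*t*exp(6*t) + exp(6*t), -t^2*exp(6*t) - 5*t*exp(6*t), -3*t^2*exp(6*t)/2 - 7*t*exp(6*t)]
  [t^2*exp(6*t) - t*exp(6*t), -t^2*exp(6*t) + t*exp(6*t) + exp(6*t), -3*t^2*exp(6*t)/2 + 2*t*exp(6*t)]
  [4*t*exp(6*t), -4*t*exp(6*t), -6*t*exp(6*t) + exp(6*t)]

Strategy: write B = P · J · P⁻¹ where J is a Jordan canonical form, so e^{tB} = P · e^{tJ} · P⁻¹, and e^{tJ} can be computed block-by-block.

B has Jordan form
J =
  [6, 1, 0]
  [0, 6, 1]
  [0, 0, 6]
(up to reordering of blocks).

Per-block formulas:
  For a 3×3 Jordan block J_3(6): exp(t · J_3(6)) = e^(6t)·(I + t·N + (t^2/2)·N^2), where N is the 3×3 nilpotent shift.

After assembling e^{tJ} and conjugating by P, we get:

e^{tB} =
  [t^2*exp(6*t) + 5*t*exp(6*t) + exp(6*t), -t^2*exp(6*t) - 5*t*exp(6*t), -3*t^2*exp(6*t)/2 - 7*t*exp(6*t)]
  [t^2*exp(6*t) - t*exp(6*t), -t^2*exp(6*t) + t*exp(6*t) + exp(6*t), -3*t^2*exp(6*t)/2 + 2*t*exp(6*t)]
  [4*t*exp(6*t), -4*t*exp(6*t), -6*t*exp(6*t) + exp(6*t)]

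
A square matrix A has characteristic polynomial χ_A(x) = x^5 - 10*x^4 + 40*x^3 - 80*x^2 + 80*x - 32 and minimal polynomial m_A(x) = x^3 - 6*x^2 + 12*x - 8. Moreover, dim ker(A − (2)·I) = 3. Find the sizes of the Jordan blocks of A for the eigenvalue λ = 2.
Block sizes for λ = 2: [3, 1, 1]

Step 1 — from the characteristic polynomial, algebraic multiplicity of λ = 2 is 5. From dim ker(A − (2)·I) = 3, there are exactly 3 Jordan blocks for λ = 2.
Step 2 — from the minimal polynomial, the factor (x − 2)^3 tells us the largest block for λ = 2 has size 3.
Step 3 — with total size 5, 3 blocks, and largest block 3, the block sizes (in nonincreasing order) are [3, 1, 1].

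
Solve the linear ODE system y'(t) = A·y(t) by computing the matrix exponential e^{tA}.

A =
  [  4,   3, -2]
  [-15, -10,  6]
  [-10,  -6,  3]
e^{tA} =
  [5*t*exp(-t) + exp(-t), 3*t*exp(-t), -2*t*exp(-t)]
  [-15*t*exp(-t), -9*t*exp(-t) + exp(-t), 6*t*exp(-t)]
  [-10*t*exp(-t), -6*t*exp(-t), 4*t*exp(-t) + exp(-t)]

Strategy: write A = P · J · P⁻¹ where J is a Jordan canonical form, so e^{tA} = P · e^{tJ} · P⁻¹, and e^{tJ} can be computed block-by-block.

A has Jordan form
J =
  [-1,  1,  0]
  [ 0, -1,  0]
  [ 0,  0, -1]
(up to reordering of blocks).

Per-block formulas:
  For a 2×2 Jordan block J_2(-1): exp(t · J_2(-1)) = e^(-1t)·(I + t·N), where N is the 2×2 nilpotent shift.
  For a 1×1 block at λ = -1: exp(t · [-1]) = [e^(-1t)].

After assembling e^{tJ} and conjugating by P, we get:

e^{tA} =
  [5*t*exp(-t) + exp(-t), 3*t*exp(-t), -2*t*exp(-t)]
  [-15*t*exp(-t), -9*t*exp(-t) + exp(-t), 6*t*exp(-t)]
  [-10*t*exp(-t), -6*t*exp(-t), 4*t*exp(-t) + exp(-t)]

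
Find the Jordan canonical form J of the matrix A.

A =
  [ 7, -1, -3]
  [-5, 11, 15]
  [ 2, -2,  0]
J_2(6) ⊕ J_1(6)

The characteristic polynomial is
  det(x·I − A) = x^3 - 18*x^2 + 108*x - 216 = (x - 6)^3

Eigenvalues and multiplicities (the geometric multiplicity of λ is n − rank(A − λI), which equals the number of Jordan blocks for λ):
  λ = 6: algebraic multiplicity = 3, geometric multiplicity = 2

Determining the block sizes for each eigenvalue:
  λ = 6: 2 blocks summing to 3 forces exactly one block of size 2 and the rest size 1 → block sizes [2, 1]

Assembling the blocks gives a Jordan form
J =
  [6, 1, 0]
  [0, 6, 0]
  [0, 0, 6]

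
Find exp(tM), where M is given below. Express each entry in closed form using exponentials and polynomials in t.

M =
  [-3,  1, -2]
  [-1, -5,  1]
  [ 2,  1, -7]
e^{tM} =
  [-t^2*exp(-5*t)/2 + 2*t*exp(-5*t) + exp(-5*t), t*exp(-5*t), t^2*exp(-5*t)/2 - 2*t*exp(-5*t)]
  [-t*exp(-5*t), exp(-5*t), t*exp(-5*t)]
  [-t^2*exp(-5*t)/2 + 2*t*exp(-5*t), t*exp(-5*t), t^2*exp(-5*t)/2 - 2*t*exp(-5*t) + exp(-5*t)]

Strategy: write M = P · J · P⁻¹ where J is a Jordan canonical form, so e^{tM} = P · e^{tJ} · P⁻¹, and e^{tJ} can be computed block-by-block.

M has Jordan form
J =
  [-5,  1,  0]
  [ 0, -5,  1]
  [ 0,  0, -5]
(up to reordering of blocks).

Per-block formulas:
  For a 3×3 Jordan block J_3(-5): exp(t · J_3(-5)) = e^(-5t)·(I + t·N + (t^2/2)·N^2), where N is the 3×3 nilpotent shift.

After assembling e^{tJ} and conjugating by P, we get:

e^{tM} =
  [-t^2*exp(-5*t)/2 + 2*t*exp(-5*t) + exp(-5*t), t*exp(-5*t), t^2*exp(-5*t)/2 - 2*t*exp(-5*t)]
  [-t*exp(-5*t), exp(-5*t), t*exp(-5*t)]
  [-t^2*exp(-5*t)/2 + 2*t*exp(-5*t), t*exp(-5*t), t^2*exp(-5*t)/2 - 2*t*exp(-5*t) + exp(-5*t)]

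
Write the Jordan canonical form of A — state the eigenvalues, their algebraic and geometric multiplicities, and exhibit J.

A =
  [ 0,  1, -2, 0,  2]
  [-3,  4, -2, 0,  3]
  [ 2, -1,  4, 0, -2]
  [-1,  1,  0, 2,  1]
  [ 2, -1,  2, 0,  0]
J_3(2) ⊕ J_1(2) ⊕ J_1(2)

The characteristic polynomial is
  det(x·I − A) = x^5 - 10*x^4 + 40*x^3 - 80*x^2 + 80*x - 32 = (x - 2)^5

Eigenvalues and multiplicities (the geometric multiplicity of λ is n − rank(A − λI), which equals the number of Jordan blocks for λ):
  λ = 2: algebraic multiplicity = 5, geometric multiplicity = 3

Determining the block sizes for each eigenvalue:
  λ = 2: with am = 5 and gm = 3, the partition is not yet determined (e.g. several partitions of 5 into 3 parts exist). Let N = A − (2)·I. Computing rank(N^1) = 2, rank(N^2) = 1, rank(N^3) = 0; the number of blocks of size ≥ j is rank(N^{j−1}) − rank(N^j), giving [3, 1, 1]. So we have 1 block(s) of size 3, 2 block(s) of size 1 → block sizes [3, 1, 1]

Assembling the blocks gives a Jordan form
J =
  [2, 1, 0, 0, 0]
  [0, 2, 1, 0, 0]
  [0, 0, 2, 0, 0]
  [0, 0, 0, 2, 0]
  [0, 0, 0, 0, 2]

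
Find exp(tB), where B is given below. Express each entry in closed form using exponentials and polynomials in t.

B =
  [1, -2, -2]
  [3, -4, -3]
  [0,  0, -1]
e^{tB} =
  [3*exp(-t) - 2*exp(-2*t), -2*exp(-t) + 2*exp(-2*t), -2*exp(-t) + 2*exp(-2*t)]
  [3*exp(-t) - 3*exp(-2*t), -2*exp(-t) + 3*exp(-2*t), -3*exp(-t) + 3*exp(-2*t)]
  [0, 0, exp(-t)]

Strategy: write B = P · J · P⁻¹ where J is a Jordan canonical form, so e^{tB} = P · e^{tJ} · P⁻¹, and e^{tJ} can be computed block-by-block.

B has Jordan form
J =
  [-2,  0,  0]
  [ 0, -1,  0]
  [ 0,  0, -1]
(up to reordering of blocks).

Per-block formulas:
  For a 1×1 block at λ = -1: exp(t · [-1]) = [e^(-1t)].
  For a 1×1 block at λ = -2: exp(t · [-2]) = [e^(-2t)].

After assembling e^{tJ} and conjugating by P, we get:

e^{tB} =
  [3*exp(-t) - 2*exp(-2*t), -2*exp(-t) + 2*exp(-2*t), -2*exp(-t) + 2*exp(-2*t)]
  [3*exp(-t) - 3*exp(-2*t), -2*exp(-t) + 3*exp(-2*t), -3*exp(-t) + 3*exp(-2*t)]
  [0, 0, exp(-t)]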